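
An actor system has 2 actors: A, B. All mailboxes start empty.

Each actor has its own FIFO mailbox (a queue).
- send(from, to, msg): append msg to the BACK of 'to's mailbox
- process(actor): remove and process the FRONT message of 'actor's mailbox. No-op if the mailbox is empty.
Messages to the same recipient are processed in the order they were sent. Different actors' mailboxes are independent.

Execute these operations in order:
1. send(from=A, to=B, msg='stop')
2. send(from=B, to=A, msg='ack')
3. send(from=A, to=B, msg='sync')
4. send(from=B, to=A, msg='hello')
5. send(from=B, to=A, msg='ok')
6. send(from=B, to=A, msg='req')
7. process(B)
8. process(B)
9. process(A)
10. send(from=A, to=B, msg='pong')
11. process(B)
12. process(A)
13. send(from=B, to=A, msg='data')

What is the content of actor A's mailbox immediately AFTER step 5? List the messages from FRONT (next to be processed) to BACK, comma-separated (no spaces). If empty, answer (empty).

After 1 (send(from=A, to=B, msg='stop')): A:[] B:[stop]
After 2 (send(from=B, to=A, msg='ack')): A:[ack] B:[stop]
After 3 (send(from=A, to=B, msg='sync')): A:[ack] B:[stop,sync]
After 4 (send(from=B, to=A, msg='hello')): A:[ack,hello] B:[stop,sync]
After 5 (send(from=B, to=A, msg='ok')): A:[ack,hello,ok] B:[stop,sync]

ack,hello,ok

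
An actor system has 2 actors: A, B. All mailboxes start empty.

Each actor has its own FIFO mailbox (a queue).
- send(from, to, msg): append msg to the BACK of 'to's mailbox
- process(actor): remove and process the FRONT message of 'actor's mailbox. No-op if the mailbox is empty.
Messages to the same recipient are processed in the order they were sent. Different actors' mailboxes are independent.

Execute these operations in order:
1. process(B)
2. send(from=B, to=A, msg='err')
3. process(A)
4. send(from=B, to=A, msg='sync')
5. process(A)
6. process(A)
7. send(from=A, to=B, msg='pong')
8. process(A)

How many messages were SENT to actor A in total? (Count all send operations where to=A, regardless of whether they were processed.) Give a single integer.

Answer: 2

Derivation:
After 1 (process(B)): A:[] B:[]
After 2 (send(from=B, to=A, msg='err')): A:[err] B:[]
After 3 (process(A)): A:[] B:[]
After 4 (send(from=B, to=A, msg='sync')): A:[sync] B:[]
After 5 (process(A)): A:[] B:[]
After 6 (process(A)): A:[] B:[]
After 7 (send(from=A, to=B, msg='pong')): A:[] B:[pong]
After 8 (process(A)): A:[] B:[pong]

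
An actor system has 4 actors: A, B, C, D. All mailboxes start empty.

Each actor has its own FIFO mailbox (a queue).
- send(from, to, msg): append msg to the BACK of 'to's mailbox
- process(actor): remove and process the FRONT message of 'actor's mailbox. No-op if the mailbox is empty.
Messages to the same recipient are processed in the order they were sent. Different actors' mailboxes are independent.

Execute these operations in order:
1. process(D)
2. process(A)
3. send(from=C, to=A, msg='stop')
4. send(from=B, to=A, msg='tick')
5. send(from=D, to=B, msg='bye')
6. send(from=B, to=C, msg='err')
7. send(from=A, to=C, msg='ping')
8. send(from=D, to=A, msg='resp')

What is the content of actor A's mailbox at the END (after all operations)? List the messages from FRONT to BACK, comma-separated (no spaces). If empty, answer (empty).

After 1 (process(D)): A:[] B:[] C:[] D:[]
After 2 (process(A)): A:[] B:[] C:[] D:[]
After 3 (send(from=C, to=A, msg='stop')): A:[stop] B:[] C:[] D:[]
After 4 (send(from=B, to=A, msg='tick')): A:[stop,tick] B:[] C:[] D:[]
After 5 (send(from=D, to=B, msg='bye')): A:[stop,tick] B:[bye] C:[] D:[]
After 6 (send(from=B, to=C, msg='err')): A:[stop,tick] B:[bye] C:[err] D:[]
After 7 (send(from=A, to=C, msg='ping')): A:[stop,tick] B:[bye] C:[err,ping] D:[]
After 8 (send(from=D, to=A, msg='resp')): A:[stop,tick,resp] B:[bye] C:[err,ping] D:[]

Answer: stop,tick,resp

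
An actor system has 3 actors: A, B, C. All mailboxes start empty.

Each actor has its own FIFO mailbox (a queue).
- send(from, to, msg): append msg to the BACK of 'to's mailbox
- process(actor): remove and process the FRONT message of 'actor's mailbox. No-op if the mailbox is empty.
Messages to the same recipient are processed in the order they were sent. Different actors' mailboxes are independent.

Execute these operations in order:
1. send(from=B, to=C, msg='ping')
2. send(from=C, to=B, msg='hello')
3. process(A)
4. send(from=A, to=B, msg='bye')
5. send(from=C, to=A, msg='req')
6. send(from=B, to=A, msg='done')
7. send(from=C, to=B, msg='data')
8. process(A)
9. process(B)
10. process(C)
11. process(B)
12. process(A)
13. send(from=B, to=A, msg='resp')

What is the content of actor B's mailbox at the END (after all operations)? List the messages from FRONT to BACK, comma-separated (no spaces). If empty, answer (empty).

After 1 (send(from=B, to=C, msg='ping')): A:[] B:[] C:[ping]
After 2 (send(from=C, to=B, msg='hello')): A:[] B:[hello] C:[ping]
After 3 (process(A)): A:[] B:[hello] C:[ping]
After 4 (send(from=A, to=B, msg='bye')): A:[] B:[hello,bye] C:[ping]
After 5 (send(from=C, to=A, msg='req')): A:[req] B:[hello,bye] C:[ping]
After 6 (send(from=B, to=A, msg='done')): A:[req,done] B:[hello,bye] C:[ping]
After 7 (send(from=C, to=B, msg='data')): A:[req,done] B:[hello,bye,data] C:[ping]
After 8 (process(A)): A:[done] B:[hello,bye,data] C:[ping]
After 9 (process(B)): A:[done] B:[bye,data] C:[ping]
After 10 (process(C)): A:[done] B:[bye,data] C:[]
After 11 (process(B)): A:[done] B:[data] C:[]
After 12 (process(A)): A:[] B:[data] C:[]
After 13 (send(from=B, to=A, msg='resp')): A:[resp] B:[data] C:[]

Answer: data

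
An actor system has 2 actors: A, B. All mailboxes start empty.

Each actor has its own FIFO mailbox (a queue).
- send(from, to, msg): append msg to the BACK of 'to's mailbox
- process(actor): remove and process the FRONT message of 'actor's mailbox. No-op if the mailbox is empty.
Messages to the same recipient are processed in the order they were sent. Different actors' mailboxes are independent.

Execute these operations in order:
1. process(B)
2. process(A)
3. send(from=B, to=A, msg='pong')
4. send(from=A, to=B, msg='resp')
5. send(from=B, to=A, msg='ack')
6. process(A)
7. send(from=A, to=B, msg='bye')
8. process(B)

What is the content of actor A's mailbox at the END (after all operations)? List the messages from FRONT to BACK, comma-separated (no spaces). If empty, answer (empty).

After 1 (process(B)): A:[] B:[]
After 2 (process(A)): A:[] B:[]
After 3 (send(from=B, to=A, msg='pong')): A:[pong] B:[]
After 4 (send(from=A, to=B, msg='resp')): A:[pong] B:[resp]
After 5 (send(from=B, to=A, msg='ack')): A:[pong,ack] B:[resp]
After 6 (process(A)): A:[ack] B:[resp]
After 7 (send(from=A, to=B, msg='bye')): A:[ack] B:[resp,bye]
After 8 (process(B)): A:[ack] B:[bye]

Answer: ack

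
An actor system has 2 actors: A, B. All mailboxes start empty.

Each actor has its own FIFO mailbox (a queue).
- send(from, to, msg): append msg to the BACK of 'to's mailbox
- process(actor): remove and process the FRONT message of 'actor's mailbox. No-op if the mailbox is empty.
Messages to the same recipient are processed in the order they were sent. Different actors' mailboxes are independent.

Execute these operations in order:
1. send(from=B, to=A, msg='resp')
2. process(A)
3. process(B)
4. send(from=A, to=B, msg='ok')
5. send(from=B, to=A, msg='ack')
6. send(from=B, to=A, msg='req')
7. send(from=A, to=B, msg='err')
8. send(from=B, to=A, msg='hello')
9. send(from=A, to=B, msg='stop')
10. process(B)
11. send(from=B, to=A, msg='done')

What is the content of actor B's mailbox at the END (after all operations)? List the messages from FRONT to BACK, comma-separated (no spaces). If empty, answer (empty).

Answer: err,stop

Derivation:
After 1 (send(from=B, to=A, msg='resp')): A:[resp] B:[]
After 2 (process(A)): A:[] B:[]
After 3 (process(B)): A:[] B:[]
After 4 (send(from=A, to=B, msg='ok')): A:[] B:[ok]
After 5 (send(from=B, to=A, msg='ack')): A:[ack] B:[ok]
After 6 (send(from=B, to=A, msg='req')): A:[ack,req] B:[ok]
After 7 (send(from=A, to=B, msg='err')): A:[ack,req] B:[ok,err]
After 8 (send(from=B, to=A, msg='hello')): A:[ack,req,hello] B:[ok,err]
After 9 (send(from=A, to=B, msg='stop')): A:[ack,req,hello] B:[ok,err,stop]
After 10 (process(B)): A:[ack,req,hello] B:[err,stop]
After 11 (send(from=B, to=A, msg='done')): A:[ack,req,hello,done] B:[err,stop]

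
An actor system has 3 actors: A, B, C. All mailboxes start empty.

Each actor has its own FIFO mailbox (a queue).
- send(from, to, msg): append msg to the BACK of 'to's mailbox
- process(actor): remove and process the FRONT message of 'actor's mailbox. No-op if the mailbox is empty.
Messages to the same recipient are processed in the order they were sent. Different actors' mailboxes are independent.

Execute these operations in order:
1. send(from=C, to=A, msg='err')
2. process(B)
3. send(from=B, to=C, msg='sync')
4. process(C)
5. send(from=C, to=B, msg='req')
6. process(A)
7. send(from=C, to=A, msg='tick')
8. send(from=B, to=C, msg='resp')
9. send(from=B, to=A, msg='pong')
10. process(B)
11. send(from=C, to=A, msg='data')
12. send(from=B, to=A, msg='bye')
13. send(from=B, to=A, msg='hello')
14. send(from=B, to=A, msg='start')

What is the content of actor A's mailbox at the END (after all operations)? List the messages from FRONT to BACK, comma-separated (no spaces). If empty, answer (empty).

Answer: tick,pong,data,bye,hello,start

Derivation:
After 1 (send(from=C, to=A, msg='err')): A:[err] B:[] C:[]
After 2 (process(B)): A:[err] B:[] C:[]
After 3 (send(from=B, to=C, msg='sync')): A:[err] B:[] C:[sync]
After 4 (process(C)): A:[err] B:[] C:[]
After 5 (send(from=C, to=B, msg='req')): A:[err] B:[req] C:[]
After 6 (process(A)): A:[] B:[req] C:[]
After 7 (send(from=C, to=A, msg='tick')): A:[tick] B:[req] C:[]
After 8 (send(from=B, to=C, msg='resp')): A:[tick] B:[req] C:[resp]
After 9 (send(from=B, to=A, msg='pong')): A:[tick,pong] B:[req] C:[resp]
After 10 (process(B)): A:[tick,pong] B:[] C:[resp]
After 11 (send(from=C, to=A, msg='data')): A:[tick,pong,data] B:[] C:[resp]
After 12 (send(from=B, to=A, msg='bye')): A:[tick,pong,data,bye] B:[] C:[resp]
After 13 (send(from=B, to=A, msg='hello')): A:[tick,pong,data,bye,hello] B:[] C:[resp]
After 14 (send(from=B, to=A, msg='start')): A:[tick,pong,data,bye,hello,start] B:[] C:[resp]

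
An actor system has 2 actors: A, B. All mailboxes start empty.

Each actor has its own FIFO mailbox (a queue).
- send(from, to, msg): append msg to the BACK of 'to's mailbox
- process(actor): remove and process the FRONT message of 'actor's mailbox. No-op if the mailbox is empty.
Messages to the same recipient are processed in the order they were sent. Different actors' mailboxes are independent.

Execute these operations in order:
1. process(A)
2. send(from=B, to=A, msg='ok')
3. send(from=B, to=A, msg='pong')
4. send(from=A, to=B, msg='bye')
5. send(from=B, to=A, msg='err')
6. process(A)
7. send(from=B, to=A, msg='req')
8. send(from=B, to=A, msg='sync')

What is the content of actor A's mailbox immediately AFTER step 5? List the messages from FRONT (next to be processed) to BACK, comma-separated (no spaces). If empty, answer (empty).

After 1 (process(A)): A:[] B:[]
After 2 (send(from=B, to=A, msg='ok')): A:[ok] B:[]
After 3 (send(from=B, to=A, msg='pong')): A:[ok,pong] B:[]
After 4 (send(from=A, to=B, msg='bye')): A:[ok,pong] B:[bye]
After 5 (send(from=B, to=A, msg='err')): A:[ok,pong,err] B:[bye]

ok,pong,err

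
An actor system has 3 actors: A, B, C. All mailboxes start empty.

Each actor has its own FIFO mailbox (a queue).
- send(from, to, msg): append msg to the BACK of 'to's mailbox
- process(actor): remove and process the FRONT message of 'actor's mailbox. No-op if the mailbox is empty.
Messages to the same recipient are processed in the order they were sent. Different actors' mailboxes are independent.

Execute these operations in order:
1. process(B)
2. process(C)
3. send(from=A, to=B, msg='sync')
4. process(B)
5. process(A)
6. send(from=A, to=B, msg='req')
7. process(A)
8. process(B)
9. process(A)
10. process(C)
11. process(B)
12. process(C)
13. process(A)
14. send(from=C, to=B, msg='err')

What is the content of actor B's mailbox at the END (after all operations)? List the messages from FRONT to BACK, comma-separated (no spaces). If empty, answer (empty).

After 1 (process(B)): A:[] B:[] C:[]
After 2 (process(C)): A:[] B:[] C:[]
After 3 (send(from=A, to=B, msg='sync')): A:[] B:[sync] C:[]
After 4 (process(B)): A:[] B:[] C:[]
After 5 (process(A)): A:[] B:[] C:[]
After 6 (send(from=A, to=B, msg='req')): A:[] B:[req] C:[]
After 7 (process(A)): A:[] B:[req] C:[]
After 8 (process(B)): A:[] B:[] C:[]
After 9 (process(A)): A:[] B:[] C:[]
After 10 (process(C)): A:[] B:[] C:[]
After 11 (process(B)): A:[] B:[] C:[]
After 12 (process(C)): A:[] B:[] C:[]
After 13 (process(A)): A:[] B:[] C:[]
After 14 (send(from=C, to=B, msg='err')): A:[] B:[err] C:[]

Answer: err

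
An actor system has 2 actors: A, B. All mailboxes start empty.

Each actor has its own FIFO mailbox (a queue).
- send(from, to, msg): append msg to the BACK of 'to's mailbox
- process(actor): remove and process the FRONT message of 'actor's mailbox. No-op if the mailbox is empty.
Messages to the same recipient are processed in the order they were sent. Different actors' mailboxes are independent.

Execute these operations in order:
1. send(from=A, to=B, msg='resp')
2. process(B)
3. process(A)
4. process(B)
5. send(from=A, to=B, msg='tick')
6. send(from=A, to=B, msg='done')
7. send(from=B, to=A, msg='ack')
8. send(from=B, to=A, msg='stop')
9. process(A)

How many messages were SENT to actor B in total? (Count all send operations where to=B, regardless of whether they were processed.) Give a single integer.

Answer: 3

Derivation:
After 1 (send(from=A, to=B, msg='resp')): A:[] B:[resp]
After 2 (process(B)): A:[] B:[]
After 3 (process(A)): A:[] B:[]
After 4 (process(B)): A:[] B:[]
After 5 (send(from=A, to=B, msg='tick')): A:[] B:[tick]
After 6 (send(from=A, to=B, msg='done')): A:[] B:[tick,done]
After 7 (send(from=B, to=A, msg='ack')): A:[ack] B:[tick,done]
After 8 (send(from=B, to=A, msg='stop')): A:[ack,stop] B:[tick,done]
After 9 (process(A)): A:[stop] B:[tick,done]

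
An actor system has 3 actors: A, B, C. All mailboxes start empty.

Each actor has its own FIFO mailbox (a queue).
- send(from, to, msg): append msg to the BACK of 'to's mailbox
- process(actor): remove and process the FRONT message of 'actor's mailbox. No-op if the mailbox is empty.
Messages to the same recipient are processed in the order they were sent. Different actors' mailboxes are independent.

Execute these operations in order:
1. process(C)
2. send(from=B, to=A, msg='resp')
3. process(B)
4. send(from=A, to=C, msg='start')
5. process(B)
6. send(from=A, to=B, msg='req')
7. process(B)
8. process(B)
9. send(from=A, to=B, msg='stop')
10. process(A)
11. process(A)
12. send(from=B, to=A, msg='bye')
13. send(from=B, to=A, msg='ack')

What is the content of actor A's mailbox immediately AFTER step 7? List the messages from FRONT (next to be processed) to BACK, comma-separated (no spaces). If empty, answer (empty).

After 1 (process(C)): A:[] B:[] C:[]
After 2 (send(from=B, to=A, msg='resp')): A:[resp] B:[] C:[]
After 3 (process(B)): A:[resp] B:[] C:[]
After 4 (send(from=A, to=C, msg='start')): A:[resp] B:[] C:[start]
After 5 (process(B)): A:[resp] B:[] C:[start]
After 6 (send(from=A, to=B, msg='req')): A:[resp] B:[req] C:[start]
After 7 (process(B)): A:[resp] B:[] C:[start]

resp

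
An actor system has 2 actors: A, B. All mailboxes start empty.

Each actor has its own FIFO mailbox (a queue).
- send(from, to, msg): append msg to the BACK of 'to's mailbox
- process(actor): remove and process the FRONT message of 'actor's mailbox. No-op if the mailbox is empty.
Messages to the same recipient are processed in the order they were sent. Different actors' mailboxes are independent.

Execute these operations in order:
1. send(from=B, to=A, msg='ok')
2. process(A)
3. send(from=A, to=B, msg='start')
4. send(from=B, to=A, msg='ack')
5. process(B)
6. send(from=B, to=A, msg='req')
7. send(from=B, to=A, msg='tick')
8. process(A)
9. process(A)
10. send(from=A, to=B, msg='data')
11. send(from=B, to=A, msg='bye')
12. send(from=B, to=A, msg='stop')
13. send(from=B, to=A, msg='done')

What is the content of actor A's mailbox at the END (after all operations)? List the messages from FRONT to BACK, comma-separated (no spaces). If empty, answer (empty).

Answer: tick,bye,stop,done

Derivation:
After 1 (send(from=B, to=A, msg='ok')): A:[ok] B:[]
After 2 (process(A)): A:[] B:[]
After 3 (send(from=A, to=B, msg='start')): A:[] B:[start]
After 4 (send(from=B, to=A, msg='ack')): A:[ack] B:[start]
After 5 (process(B)): A:[ack] B:[]
After 6 (send(from=B, to=A, msg='req')): A:[ack,req] B:[]
After 7 (send(from=B, to=A, msg='tick')): A:[ack,req,tick] B:[]
After 8 (process(A)): A:[req,tick] B:[]
After 9 (process(A)): A:[tick] B:[]
After 10 (send(from=A, to=B, msg='data')): A:[tick] B:[data]
After 11 (send(from=B, to=A, msg='bye')): A:[tick,bye] B:[data]
After 12 (send(from=B, to=A, msg='stop')): A:[tick,bye,stop] B:[data]
After 13 (send(from=B, to=A, msg='done')): A:[tick,bye,stop,done] B:[data]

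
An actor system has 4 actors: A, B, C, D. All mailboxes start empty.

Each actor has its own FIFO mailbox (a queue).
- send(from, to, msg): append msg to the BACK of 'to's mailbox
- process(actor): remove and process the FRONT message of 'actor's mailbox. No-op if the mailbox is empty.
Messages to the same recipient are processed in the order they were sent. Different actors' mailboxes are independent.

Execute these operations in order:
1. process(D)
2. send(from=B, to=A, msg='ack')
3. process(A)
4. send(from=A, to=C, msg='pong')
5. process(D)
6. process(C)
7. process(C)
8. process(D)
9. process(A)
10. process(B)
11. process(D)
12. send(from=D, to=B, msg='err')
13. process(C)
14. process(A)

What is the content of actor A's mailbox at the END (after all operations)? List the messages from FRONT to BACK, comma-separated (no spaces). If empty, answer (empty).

After 1 (process(D)): A:[] B:[] C:[] D:[]
After 2 (send(from=B, to=A, msg='ack')): A:[ack] B:[] C:[] D:[]
After 3 (process(A)): A:[] B:[] C:[] D:[]
After 4 (send(from=A, to=C, msg='pong')): A:[] B:[] C:[pong] D:[]
After 5 (process(D)): A:[] B:[] C:[pong] D:[]
After 6 (process(C)): A:[] B:[] C:[] D:[]
After 7 (process(C)): A:[] B:[] C:[] D:[]
After 8 (process(D)): A:[] B:[] C:[] D:[]
After 9 (process(A)): A:[] B:[] C:[] D:[]
After 10 (process(B)): A:[] B:[] C:[] D:[]
After 11 (process(D)): A:[] B:[] C:[] D:[]
After 12 (send(from=D, to=B, msg='err')): A:[] B:[err] C:[] D:[]
After 13 (process(C)): A:[] B:[err] C:[] D:[]
After 14 (process(A)): A:[] B:[err] C:[] D:[]

Answer: (empty)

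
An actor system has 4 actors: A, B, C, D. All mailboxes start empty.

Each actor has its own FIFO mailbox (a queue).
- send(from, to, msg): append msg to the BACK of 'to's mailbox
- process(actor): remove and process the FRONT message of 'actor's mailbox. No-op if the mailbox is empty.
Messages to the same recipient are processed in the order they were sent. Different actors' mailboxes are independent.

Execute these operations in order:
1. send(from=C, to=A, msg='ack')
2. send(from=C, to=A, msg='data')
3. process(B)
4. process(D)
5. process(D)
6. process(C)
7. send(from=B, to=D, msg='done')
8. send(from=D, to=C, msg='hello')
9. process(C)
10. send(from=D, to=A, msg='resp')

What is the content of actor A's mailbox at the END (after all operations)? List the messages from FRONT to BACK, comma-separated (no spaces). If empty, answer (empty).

After 1 (send(from=C, to=A, msg='ack')): A:[ack] B:[] C:[] D:[]
After 2 (send(from=C, to=A, msg='data')): A:[ack,data] B:[] C:[] D:[]
After 3 (process(B)): A:[ack,data] B:[] C:[] D:[]
After 4 (process(D)): A:[ack,data] B:[] C:[] D:[]
After 5 (process(D)): A:[ack,data] B:[] C:[] D:[]
After 6 (process(C)): A:[ack,data] B:[] C:[] D:[]
After 7 (send(from=B, to=D, msg='done')): A:[ack,data] B:[] C:[] D:[done]
After 8 (send(from=D, to=C, msg='hello')): A:[ack,data] B:[] C:[hello] D:[done]
After 9 (process(C)): A:[ack,data] B:[] C:[] D:[done]
After 10 (send(from=D, to=A, msg='resp')): A:[ack,data,resp] B:[] C:[] D:[done]

Answer: ack,data,resp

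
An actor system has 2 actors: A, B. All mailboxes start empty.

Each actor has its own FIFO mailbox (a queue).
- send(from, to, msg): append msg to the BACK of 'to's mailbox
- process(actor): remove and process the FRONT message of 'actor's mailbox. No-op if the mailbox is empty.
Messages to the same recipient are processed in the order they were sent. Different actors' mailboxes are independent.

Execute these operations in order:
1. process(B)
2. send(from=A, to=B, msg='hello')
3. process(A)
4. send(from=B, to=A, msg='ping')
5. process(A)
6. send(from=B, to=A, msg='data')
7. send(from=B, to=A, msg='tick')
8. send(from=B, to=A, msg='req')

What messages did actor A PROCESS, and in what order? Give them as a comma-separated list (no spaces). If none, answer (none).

After 1 (process(B)): A:[] B:[]
After 2 (send(from=A, to=B, msg='hello')): A:[] B:[hello]
After 3 (process(A)): A:[] B:[hello]
After 4 (send(from=B, to=A, msg='ping')): A:[ping] B:[hello]
After 5 (process(A)): A:[] B:[hello]
After 6 (send(from=B, to=A, msg='data')): A:[data] B:[hello]
After 7 (send(from=B, to=A, msg='tick')): A:[data,tick] B:[hello]
After 8 (send(from=B, to=A, msg='req')): A:[data,tick,req] B:[hello]

Answer: ping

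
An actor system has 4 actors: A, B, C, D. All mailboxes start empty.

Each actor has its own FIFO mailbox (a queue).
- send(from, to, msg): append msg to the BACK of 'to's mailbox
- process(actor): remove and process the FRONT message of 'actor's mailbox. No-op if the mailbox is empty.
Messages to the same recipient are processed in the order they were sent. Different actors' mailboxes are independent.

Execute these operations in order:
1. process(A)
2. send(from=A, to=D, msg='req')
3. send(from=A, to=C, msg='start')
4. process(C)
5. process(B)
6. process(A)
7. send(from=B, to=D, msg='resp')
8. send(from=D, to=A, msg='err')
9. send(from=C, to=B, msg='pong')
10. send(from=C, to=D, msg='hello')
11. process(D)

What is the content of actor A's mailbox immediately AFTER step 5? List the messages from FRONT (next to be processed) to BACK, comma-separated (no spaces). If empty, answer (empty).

After 1 (process(A)): A:[] B:[] C:[] D:[]
After 2 (send(from=A, to=D, msg='req')): A:[] B:[] C:[] D:[req]
After 3 (send(from=A, to=C, msg='start')): A:[] B:[] C:[start] D:[req]
After 4 (process(C)): A:[] B:[] C:[] D:[req]
After 5 (process(B)): A:[] B:[] C:[] D:[req]

(empty)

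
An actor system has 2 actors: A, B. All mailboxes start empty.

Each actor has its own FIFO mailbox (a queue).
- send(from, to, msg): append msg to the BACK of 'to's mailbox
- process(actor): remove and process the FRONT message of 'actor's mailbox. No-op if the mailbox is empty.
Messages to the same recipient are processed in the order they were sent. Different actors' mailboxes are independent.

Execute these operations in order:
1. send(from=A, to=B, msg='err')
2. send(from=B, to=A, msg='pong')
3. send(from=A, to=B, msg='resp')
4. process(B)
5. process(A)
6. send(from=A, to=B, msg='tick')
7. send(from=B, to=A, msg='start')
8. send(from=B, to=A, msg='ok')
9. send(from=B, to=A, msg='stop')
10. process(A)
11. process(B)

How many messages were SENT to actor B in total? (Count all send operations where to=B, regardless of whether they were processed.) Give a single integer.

Answer: 3

Derivation:
After 1 (send(from=A, to=B, msg='err')): A:[] B:[err]
After 2 (send(from=B, to=A, msg='pong')): A:[pong] B:[err]
After 3 (send(from=A, to=B, msg='resp')): A:[pong] B:[err,resp]
After 4 (process(B)): A:[pong] B:[resp]
After 5 (process(A)): A:[] B:[resp]
After 6 (send(from=A, to=B, msg='tick')): A:[] B:[resp,tick]
After 7 (send(from=B, to=A, msg='start')): A:[start] B:[resp,tick]
After 8 (send(from=B, to=A, msg='ok')): A:[start,ok] B:[resp,tick]
After 9 (send(from=B, to=A, msg='stop')): A:[start,ok,stop] B:[resp,tick]
After 10 (process(A)): A:[ok,stop] B:[resp,tick]
After 11 (process(B)): A:[ok,stop] B:[tick]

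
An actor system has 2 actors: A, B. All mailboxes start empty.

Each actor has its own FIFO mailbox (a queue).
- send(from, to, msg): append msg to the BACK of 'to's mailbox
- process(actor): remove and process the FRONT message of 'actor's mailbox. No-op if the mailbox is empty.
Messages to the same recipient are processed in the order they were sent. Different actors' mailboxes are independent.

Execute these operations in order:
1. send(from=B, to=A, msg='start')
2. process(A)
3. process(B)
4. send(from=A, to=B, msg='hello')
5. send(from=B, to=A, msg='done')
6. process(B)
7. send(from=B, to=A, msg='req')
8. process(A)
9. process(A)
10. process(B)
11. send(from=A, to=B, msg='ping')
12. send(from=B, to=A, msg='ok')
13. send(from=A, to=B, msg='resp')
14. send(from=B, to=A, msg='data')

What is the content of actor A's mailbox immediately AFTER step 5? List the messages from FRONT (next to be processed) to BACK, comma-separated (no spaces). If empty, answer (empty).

After 1 (send(from=B, to=A, msg='start')): A:[start] B:[]
After 2 (process(A)): A:[] B:[]
After 3 (process(B)): A:[] B:[]
After 4 (send(from=A, to=B, msg='hello')): A:[] B:[hello]
After 5 (send(from=B, to=A, msg='done')): A:[done] B:[hello]

done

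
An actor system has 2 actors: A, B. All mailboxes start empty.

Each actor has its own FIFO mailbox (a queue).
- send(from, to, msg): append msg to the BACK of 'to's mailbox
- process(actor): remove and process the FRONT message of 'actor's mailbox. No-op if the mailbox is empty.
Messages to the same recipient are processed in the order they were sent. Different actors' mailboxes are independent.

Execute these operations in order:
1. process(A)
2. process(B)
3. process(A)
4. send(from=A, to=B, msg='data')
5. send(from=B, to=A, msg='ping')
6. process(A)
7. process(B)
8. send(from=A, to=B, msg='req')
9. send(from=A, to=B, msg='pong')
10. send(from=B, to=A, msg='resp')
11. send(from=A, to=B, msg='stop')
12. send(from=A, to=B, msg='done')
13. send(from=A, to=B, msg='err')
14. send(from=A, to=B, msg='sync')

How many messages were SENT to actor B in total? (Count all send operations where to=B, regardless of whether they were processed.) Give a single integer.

Answer: 7

Derivation:
After 1 (process(A)): A:[] B:[]
After 2 (process(B)): A:[] B:[]
After 3 (process(A)): A:[] B:[]
After 4 (send(from=A, to=B, msg='data')): A:[] B:[data]
After 5 (send(from=B, to=A, msg='ping')): A:[ping] B:[data]
After 6 (process(A)): A:[] B:[data]
After 7 (process(B)): A:[] B:[]
After 8 (send(from=A, to=B, msg='req')): A:[] B:[req]
After 9 (send(from=A, to=B, msg='pong')): A:[] B:[req,pong]
After 10 (send(from=B, to=A, msg='resp')): A:[resp] B:[req,pong]
After 11 (send(from=A, to=B, msg='stop')): A:[resp] B:[req,pong,stop]
After 12 (send(from=A, to=B, msg='done')): A:[resp] B:[req,pong,stop,done]
After 13 (send(from=A, to=B, msg='err')): A:[resp] B:[req,pong,stop,done,err]
After 14 (send(from=A, to=B, msg='sync')): A:[resp] B:[req,pong,stop,done,err,sync]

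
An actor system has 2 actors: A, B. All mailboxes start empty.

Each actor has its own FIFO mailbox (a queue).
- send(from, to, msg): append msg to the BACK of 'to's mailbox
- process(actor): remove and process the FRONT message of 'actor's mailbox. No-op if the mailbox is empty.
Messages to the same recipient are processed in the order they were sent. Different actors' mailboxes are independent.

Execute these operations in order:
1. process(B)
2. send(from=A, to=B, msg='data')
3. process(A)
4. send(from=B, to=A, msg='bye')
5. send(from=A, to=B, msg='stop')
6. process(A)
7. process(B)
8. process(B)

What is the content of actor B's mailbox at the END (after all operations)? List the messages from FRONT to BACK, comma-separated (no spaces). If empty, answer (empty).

After 1 (process(B)): A:[] B:[]
After 2 (send(from=A, to=B, msg='data')): A:[] B:[data]
After 3 (process(A)): A:[] B:[data]
After 4 (send(from=B, to=A, msg='bye')): A:[bye] B:[data]
After 5 (send(from=A, to=B, msg='stop')): A:[bye] B:[data,stop]
After 6 (process(A)): A:[] B:[data,stop]
After 7 (process(B)): A:[] B:[stop]
After 8 (process(B)): A:[] B:[]

Answer: (empty)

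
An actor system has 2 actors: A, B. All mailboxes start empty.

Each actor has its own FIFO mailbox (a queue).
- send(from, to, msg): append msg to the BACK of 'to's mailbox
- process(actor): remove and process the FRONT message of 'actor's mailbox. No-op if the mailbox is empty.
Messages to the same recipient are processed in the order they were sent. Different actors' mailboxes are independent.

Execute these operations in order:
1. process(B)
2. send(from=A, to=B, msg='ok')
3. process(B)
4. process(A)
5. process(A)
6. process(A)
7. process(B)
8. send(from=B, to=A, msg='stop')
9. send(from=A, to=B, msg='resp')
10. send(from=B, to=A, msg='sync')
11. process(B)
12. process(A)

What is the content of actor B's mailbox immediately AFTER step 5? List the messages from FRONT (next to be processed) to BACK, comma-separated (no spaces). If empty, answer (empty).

After 1 (process(B)): A:[] B:[]
After 2 (send(from=A, to=B, msg='ok')): A:[] B:[ok]
After 3 (process(B)): A:[] B:[]
After 4 (process(A)): A:[] B:[]
After 5 (process(A)): A:[] B:[]

(empty)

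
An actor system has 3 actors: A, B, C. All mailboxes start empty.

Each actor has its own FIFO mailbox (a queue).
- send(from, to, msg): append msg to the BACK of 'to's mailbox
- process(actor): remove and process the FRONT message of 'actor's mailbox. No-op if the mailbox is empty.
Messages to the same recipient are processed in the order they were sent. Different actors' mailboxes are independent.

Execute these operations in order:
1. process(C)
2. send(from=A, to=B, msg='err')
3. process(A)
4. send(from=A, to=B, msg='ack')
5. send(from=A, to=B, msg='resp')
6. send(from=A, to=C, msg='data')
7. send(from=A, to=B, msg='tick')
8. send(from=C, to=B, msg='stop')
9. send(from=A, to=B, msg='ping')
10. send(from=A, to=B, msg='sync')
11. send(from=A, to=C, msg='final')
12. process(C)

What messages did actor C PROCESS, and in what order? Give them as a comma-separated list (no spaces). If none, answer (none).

Answer: data

Derivation:
After 1 (process(C)): A:[] B:[] C:[]
After 2 (send(from=A, to=B, msg='err')): A:[] B:[err] C:[]
After 3 (process(A)): A:[] B:[err] C:[]
After 4 (send(from=A, to=B, msg='ack')): A:[] B:[err,ack] C:[]
After 5 (send(from=A, to=B, msg='resp')): A:[] B:[err,ack,resp] C:[]
After 6 (send(from=A, to=C, msg='data')): A:[] B:[err,ack,resp] C:[data]
After 7 (send(from=A, to=B, msg='tick')): A:[] B:[err,ack,resp,tick] C:[data]
After 8 (send(from=C, to=B, msg='stop')): A:[] B:[err,ack,resp,tick,stop] C:[data]
After 9 (send(from=A, to=B, msg='ping')): A:[] B:[err,ack,resp,tick,stop,ping] C:[data]
After 10 (send(from=A, to=B, msg='sync')): A:[] B:[err,ack,resp,tick,stop,ping,sync] C:[data]
After 11 (send(from=A, to=C, msg='final')): A:[] B:[err,ack,resp,tick,stop,ping,sync] C:[data,final]
After 12 (process(C)): A:[] B:[err,ack,resp,tick,stop,ping,sync] C:[final]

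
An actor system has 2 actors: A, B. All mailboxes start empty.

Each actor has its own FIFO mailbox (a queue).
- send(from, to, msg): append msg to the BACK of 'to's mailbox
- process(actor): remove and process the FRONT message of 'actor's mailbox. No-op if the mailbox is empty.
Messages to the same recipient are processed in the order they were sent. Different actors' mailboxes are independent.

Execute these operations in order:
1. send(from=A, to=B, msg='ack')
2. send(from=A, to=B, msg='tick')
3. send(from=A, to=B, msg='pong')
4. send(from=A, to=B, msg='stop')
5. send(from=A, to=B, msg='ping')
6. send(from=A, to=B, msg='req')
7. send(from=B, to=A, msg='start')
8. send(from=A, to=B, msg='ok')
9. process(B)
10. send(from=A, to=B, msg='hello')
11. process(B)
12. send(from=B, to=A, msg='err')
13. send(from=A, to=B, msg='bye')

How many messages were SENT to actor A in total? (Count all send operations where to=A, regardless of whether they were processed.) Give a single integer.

Answer: 2

Derivation:
After 1 (send(from=A, to=B, msg='ack')): A:[] B:[ack]
After 2 (send(from=A, to=B, msg='tick')): A:[] B:[ack,tick]
After 3 (send(from=A, to=B, msg='pong')): A:[] B:[ack,tick,pong]
After 4 (send(from=A, to=B, msg='stop')): A:[] B:[ack,tick,pong,stop]
After 5 (send(from=A, to=B, msg='ping')): A:[] B:[ack,tick,pong,stop,ping]
After 6 (send(from=A, to=B, msg='req')): A:[] B:[ack,tick,pong,stop,ping,req]
After 7 (send(from=B, to=A, msg='start')): A:[start] B:[ack,tick,pong,stop,ping,req]
After 8 (send(from=A, to=B, msg='ok')): A:[start] B:[ack,tick,pong,stop,ping,req,ok]
After 9 (process(B)): A:[start] B:[tick,pong,stop,ping,req,ok]
After 10 (send(from=A, to=B, msg='hello')): A:[start] B:[tick,pong,stop,ping,req,ok,hello]
After 11 (process(B)): A:[start] B:[pong,stop,ping,req,ok,hello]
After 12 (send(from=B, to=A, msg='err')): A:[start,err] B:[pong,stop,ping,req,ok,hello]
After 13 (send(from=A, to=B, msg='bye')): A:[start,err] B:[pong,stop,ping,req,ok,hello,bye]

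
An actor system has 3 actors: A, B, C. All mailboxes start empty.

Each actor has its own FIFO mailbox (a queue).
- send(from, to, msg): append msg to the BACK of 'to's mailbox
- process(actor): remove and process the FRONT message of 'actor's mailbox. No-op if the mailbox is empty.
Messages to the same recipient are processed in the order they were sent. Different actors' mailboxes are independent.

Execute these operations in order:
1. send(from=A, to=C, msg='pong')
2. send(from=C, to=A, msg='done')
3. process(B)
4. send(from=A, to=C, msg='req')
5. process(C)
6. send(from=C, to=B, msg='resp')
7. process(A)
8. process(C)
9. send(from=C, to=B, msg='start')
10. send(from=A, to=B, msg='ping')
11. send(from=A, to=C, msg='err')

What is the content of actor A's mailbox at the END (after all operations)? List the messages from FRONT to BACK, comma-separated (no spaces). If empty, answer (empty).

Answer: (empty)

Derivation:
After 1 (send(from=A, to=C, msg='pong')): A:[] B:[] C:[pong]
After 2 (send(from=C, to=A, msg='done')): A:[done] B:[] C:[pong]
After 3 (process(B)): A:[done] B:[] C:[pong]
After 4 (send(from=A, to=C, msg='req')): A:[done] B:[] C:[pong,req]
After 5 (process(C)): A:[done] B:[] C:[req]
After 6 (send(from=C, to=B, msg='resp')): A:[done] B:[resp] C:[req]
After 7 (process(A)): A:[] B:[resp] C:[req]
After 8 (process(C)): A:[] B:[resp] C:[]
After 9 (send(from=C, to=B, msg='start')): A:[] B:[resp,start] C:[]
After 10 (send(from=A, to=B, msg='ping')): A:[] B:[resp,start,ping] C:[]
After 11 (send(from=A, to=C, msg='err')): A:[] B:[resp,start,ping] C:[err]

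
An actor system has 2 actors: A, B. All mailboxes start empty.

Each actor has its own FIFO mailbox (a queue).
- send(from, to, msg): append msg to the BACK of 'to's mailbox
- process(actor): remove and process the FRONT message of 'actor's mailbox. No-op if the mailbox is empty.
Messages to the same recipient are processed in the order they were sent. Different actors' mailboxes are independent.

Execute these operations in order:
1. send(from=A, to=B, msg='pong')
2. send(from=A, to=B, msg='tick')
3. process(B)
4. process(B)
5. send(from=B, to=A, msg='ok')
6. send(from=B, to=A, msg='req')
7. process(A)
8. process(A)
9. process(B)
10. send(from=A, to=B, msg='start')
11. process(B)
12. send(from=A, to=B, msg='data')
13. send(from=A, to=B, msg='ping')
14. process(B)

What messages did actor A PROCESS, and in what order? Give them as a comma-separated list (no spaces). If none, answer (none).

After 1 (send(from=A, to=B, msg='pong')): A:[] B:[pong]
After 2 (send(from=A, to=B, msg='tick')): A:[] B:[pong,tick]
After 3 (process(B)): A:[] B:[tick]
After 4 (process(B)): A:[] B:[]
After 5 (send(from=B, to=A, msg='ok')): A:[ok] B:[]
After 6 (send(from=B, to=A, msg='req')): A:[ok,req] B:[]
After 7 (process(A)): A:[req] B:[]
After 8 (process(A)): A:[] B:[]
After 9 (process(B)): A:[] B:[]
After 10 (send(from=A, to=B, msg='start')): A:[] B:[start]
After 11 (process(B)): A:[] B:[]
After 12 (send(from=A, to=B, msg='data')): A:[] B:[data]
After 13 (send(from=A, to=B, msg='ping')): A:[] B:[data,ping]
After 14 (process(B)): A:[] B:[ping]

Answer: ok,req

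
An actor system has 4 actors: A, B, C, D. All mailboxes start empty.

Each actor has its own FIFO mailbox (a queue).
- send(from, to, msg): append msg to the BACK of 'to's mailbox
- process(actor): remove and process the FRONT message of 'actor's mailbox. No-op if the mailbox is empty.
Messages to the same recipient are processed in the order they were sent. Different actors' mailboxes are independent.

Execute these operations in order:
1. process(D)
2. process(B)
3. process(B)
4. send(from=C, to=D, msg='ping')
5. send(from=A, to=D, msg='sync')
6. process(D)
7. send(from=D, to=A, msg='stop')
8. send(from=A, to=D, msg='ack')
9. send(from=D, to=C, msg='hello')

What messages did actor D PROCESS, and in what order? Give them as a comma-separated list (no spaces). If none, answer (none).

Answer: ping

Derivation:
After 1 (process(D)): A:[] B:[] C:[] D:[]
After 2 (process(B)): A:[] B:[] C:[] D:[]
After 3 (process(B)): A:[] B:[] C:[] D:[]
After 4 (send(from=C, to=D, msg='ping')): A:[] B:[] C:[] D:[ping]
After 5 (send(from=A, to=D, msg='sync')): A:[] B:[] C:[] D:[ping,sync]
After 6 (process(D)): A:[] B:[] C:[] D:[sync]
After 7 (send(from=D, to=A, msg='stop')): A:[stop] B:[] C:[] D:[sync]
After 8 (send(from=A, to=D, msg='ack')): A:[stop] B:[] C:[] D:[sync,ack]
After 9 (send(from=D, to=C, msg='hello')): A:[stop] B:[] C:[hello] D:[sync,ack]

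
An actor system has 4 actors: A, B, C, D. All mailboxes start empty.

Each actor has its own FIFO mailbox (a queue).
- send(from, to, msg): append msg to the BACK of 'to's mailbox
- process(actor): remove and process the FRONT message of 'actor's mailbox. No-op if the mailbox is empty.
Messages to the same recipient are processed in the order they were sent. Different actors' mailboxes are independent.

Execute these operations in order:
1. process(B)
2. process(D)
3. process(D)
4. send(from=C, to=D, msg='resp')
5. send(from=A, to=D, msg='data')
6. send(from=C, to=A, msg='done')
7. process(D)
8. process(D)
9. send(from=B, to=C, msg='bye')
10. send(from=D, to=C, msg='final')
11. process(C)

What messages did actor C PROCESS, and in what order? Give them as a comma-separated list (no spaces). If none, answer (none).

Answer: bye

Derivation:
After 1 (process(B)): A:[] B:[] C:[] D:[]
After 2 (process(D)): A:[] B:[] C:[] D:[]
After 3 (process(D)): A:[] B:[] C:[] D:[]
After 4 (send(from=C, to=D, msg='resp')): A:[] B:[] C:[] D:[resp]
After 5 (send(from=A, to=D, msg='data')): A:[] B:[] C:[] D:[resp,data]
After 6 (send(from=C, to=A, msg='done')): A:[done] B:[] C:[] D:[resp,data]
After 7 (process(D)): A:[done] B:[] C:[] D:[data]
After 8 (process(D)): A:[done] B:[] C:[] D:[]
After 9 (send(from=B, to=C, msg='bye')): A:[done] B:[] C:[bye] D:[]
After 10 (send(from=D, to=C, msg='final')): A:[done] B:[] C:[bye,final] D:[]
After 11 (process(C)): A:[done] B:[] C:[final] D:[]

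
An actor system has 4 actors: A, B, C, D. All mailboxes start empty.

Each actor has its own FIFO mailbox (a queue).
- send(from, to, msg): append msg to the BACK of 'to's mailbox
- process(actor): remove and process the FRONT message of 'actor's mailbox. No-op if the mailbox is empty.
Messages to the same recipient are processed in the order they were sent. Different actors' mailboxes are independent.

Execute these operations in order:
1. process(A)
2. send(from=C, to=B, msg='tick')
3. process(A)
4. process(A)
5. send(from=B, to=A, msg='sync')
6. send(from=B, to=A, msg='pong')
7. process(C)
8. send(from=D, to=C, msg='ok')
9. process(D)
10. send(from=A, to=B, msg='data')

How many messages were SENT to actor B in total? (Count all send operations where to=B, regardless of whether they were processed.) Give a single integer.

Answer: 2

Derivation:
After 1 (process(A)): A:[] B:[] C:[] D:[]
After 2 (send(from=C, to=B, msg='tick')): A:[] B:[tick] C:[] D:[]
After 3 (process(A)): A:[] B:[tick] C:[] D:[]
After 4 (process(A)): A:[] B:[tick] C:[] D:[]
After 5 (send(from=B, to=A, msg='sync')): A:[sync] B:[tick] C:[] D:[]
After 6 (send(from=B, to=A, msg='pong')): A:[sync,pong] B:[tick] C:[] D:[]
After 7 (process(C)): A:[sync,pong] B:[tick] C:[] D:[]
After 8 (send(from=D, to=C, msg='ok')): A:[sync,pong] B:[tick] C:[ok] D:[]
After 9 (process(D)): A:[sync,pong] B:[tick] C:[ok] D:[]
After 10 (send(from=A, to=B, msg='data')): A:[sync,pong] B:[tick,data] C:[ok] D:[]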